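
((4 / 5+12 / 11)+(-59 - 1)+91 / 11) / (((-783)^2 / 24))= -21928 / 11239965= -0.00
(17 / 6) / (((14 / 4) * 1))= 17 / 21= 0.81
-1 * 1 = -1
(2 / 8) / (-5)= -1 / 20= -0.05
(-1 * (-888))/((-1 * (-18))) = 148/3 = 49.33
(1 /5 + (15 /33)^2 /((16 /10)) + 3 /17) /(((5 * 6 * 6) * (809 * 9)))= 13867 /35944840800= 0.00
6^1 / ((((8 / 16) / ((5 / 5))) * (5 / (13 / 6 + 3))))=62 / 5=12.40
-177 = -177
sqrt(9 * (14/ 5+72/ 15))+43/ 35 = 43/ 35+3 * sqrt(190)/ 5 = 9.50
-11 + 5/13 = -138/13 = -10.62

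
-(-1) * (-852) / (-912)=71 / 76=0.93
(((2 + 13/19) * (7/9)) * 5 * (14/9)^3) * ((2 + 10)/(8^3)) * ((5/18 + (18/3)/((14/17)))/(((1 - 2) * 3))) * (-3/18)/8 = 27784715/574428672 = 0.05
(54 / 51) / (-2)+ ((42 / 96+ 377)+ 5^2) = 109319 / 272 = 401.91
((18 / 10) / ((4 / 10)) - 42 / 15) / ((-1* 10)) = -17 / 100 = -0.17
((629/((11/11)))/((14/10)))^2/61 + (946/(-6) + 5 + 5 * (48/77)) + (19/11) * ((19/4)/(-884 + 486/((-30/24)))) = 721219501183/228263952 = 3159.59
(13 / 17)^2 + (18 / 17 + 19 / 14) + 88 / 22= 28325 / 4046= 7.00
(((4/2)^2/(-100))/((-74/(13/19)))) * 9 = 117/35150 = 0.00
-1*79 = -79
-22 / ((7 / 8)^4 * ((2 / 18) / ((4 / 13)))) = -3244032 / 31213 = -103.93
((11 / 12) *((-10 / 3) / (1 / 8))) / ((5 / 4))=-176 / 9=-19.56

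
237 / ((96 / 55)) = 4345 / 32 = 135.78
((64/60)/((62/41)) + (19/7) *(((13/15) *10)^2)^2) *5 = 1345856312/17577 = 76569.17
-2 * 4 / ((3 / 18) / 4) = -192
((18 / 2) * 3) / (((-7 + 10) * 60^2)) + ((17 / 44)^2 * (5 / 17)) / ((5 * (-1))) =-0.01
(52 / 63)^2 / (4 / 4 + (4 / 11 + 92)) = 2288 / 313551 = 0.01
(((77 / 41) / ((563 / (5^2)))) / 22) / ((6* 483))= 25 / 19112724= 0.00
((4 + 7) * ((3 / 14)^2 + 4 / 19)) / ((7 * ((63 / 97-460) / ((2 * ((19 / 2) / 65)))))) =-203797 / 794718652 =-0.00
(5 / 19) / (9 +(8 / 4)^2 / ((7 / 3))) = 7 / 285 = 0.02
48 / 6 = 8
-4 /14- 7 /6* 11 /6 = -611 /252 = -2.42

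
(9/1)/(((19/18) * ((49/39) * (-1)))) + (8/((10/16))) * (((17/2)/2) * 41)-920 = 6068322/4655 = 1303.61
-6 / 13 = -0.46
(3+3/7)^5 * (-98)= -46429.29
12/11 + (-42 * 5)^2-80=484232/11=44021.09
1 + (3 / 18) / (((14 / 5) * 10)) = 169 / 168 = 1.01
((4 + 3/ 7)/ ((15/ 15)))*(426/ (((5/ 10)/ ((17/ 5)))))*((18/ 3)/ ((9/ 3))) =898008/ 35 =25657.37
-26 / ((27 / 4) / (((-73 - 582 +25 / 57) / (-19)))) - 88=-6453448 / 29241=-220.70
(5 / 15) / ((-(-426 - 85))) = 1 / 1533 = 0.00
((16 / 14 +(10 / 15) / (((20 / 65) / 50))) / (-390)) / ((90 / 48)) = -9196 / 61425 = -0.15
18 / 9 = 2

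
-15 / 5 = -3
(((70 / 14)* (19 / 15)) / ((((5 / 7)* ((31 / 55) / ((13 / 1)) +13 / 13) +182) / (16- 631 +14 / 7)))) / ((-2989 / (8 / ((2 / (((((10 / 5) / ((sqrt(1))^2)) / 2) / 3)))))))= 1665521 / 175748076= 0.01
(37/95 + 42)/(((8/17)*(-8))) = -68459/6080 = -11.26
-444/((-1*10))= 222/5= 44.40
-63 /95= -0.66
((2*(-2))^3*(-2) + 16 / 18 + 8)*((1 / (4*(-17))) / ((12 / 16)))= -1232 / 459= -2.68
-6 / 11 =-0.55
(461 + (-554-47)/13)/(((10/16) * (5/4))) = 172544/325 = 530.90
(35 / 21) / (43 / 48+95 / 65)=1040 / 1471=0.71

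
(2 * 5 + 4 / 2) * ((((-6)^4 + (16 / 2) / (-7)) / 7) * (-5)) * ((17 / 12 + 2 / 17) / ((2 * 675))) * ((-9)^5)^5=9055620309534444593944409.00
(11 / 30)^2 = 121 / 900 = 0.13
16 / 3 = 5.33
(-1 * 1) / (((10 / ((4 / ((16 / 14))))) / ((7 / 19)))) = -49 / 380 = -0.13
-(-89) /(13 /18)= 123.23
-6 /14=-3 /7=-0.43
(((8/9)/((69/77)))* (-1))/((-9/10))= 6160/5589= 1.10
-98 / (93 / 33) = -1078 / 31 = -34.77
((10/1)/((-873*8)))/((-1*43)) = 5/150156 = 0.00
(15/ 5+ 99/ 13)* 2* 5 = 1380/ 13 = 106.15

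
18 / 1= 18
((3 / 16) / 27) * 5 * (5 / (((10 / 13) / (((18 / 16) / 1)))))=65 / 256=0.25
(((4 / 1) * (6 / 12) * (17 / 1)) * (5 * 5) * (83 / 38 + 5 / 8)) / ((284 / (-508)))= -23047325 / 5396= -4271.19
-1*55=-55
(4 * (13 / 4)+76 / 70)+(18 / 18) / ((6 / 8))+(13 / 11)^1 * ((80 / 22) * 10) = 741899 / 12705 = 58.39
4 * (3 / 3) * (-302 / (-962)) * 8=4832 / 481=10.05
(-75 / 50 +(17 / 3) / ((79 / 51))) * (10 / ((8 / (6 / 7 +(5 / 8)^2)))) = 953095 / 283136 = 3.37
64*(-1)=-64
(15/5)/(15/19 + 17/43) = 2451/968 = 2.53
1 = 1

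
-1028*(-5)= 5140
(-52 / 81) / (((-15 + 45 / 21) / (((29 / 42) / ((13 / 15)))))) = 29 / 729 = 0.04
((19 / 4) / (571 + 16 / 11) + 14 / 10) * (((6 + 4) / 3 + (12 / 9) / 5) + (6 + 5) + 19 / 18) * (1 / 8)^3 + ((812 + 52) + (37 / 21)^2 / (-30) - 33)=26254223539129 / 31595827200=830.94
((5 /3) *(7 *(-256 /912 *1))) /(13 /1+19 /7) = -392 /1881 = -0.21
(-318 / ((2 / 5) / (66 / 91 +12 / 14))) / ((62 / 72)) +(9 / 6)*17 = -8098689 / 5642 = -1435.43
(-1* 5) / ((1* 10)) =-1 / 2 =-0.50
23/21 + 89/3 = 646/21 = 30.76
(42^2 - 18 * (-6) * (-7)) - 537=471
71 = 71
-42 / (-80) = 0.52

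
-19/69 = -0.28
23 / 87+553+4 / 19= 914894 / 1653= 553.47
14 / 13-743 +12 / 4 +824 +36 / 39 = 86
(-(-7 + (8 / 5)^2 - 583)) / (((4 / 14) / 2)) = 102802 / 25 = 4112.08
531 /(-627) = -177 /209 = -0.85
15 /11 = 1.36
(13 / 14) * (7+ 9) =104 / 7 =14.86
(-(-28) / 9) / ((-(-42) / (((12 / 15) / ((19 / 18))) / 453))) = 16 / 129105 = 0.00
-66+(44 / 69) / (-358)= -815188 / 12351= -66.00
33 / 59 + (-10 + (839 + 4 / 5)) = 244956 / 295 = 830.36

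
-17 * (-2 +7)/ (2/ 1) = -85/ 2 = -42.50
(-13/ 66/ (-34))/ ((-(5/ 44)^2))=-572/ 1275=-0.45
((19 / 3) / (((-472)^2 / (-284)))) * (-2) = 1349 / 83544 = 0.02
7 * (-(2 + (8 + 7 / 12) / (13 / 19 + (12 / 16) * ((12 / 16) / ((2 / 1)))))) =-134246 / 1761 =-76.23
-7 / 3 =-2.33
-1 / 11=-0.09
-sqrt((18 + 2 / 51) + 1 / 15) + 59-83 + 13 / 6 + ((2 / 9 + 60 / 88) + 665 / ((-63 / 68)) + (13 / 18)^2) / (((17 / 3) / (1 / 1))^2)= -48.40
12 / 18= 2 / 3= 0.67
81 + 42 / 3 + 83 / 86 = 8253 / 86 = 95.97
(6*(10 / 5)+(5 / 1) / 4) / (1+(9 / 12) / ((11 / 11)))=53 / 7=7.57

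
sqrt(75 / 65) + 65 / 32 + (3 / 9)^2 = sqrt(195) / 13 + 617 / 288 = 3.22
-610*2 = -1220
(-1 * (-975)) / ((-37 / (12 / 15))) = -780 / 37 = -21.08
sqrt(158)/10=1.26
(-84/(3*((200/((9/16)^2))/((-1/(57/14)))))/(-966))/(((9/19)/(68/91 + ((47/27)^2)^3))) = -1007253188191/1482735695500800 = -0.00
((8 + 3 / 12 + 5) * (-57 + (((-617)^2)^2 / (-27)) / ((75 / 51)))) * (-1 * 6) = 65288314701398 / 225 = 290170287561.77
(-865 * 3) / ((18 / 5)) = -4325 / 6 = -720.83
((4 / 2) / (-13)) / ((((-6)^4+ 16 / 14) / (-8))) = 14 / 14755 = 0.00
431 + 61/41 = 17732/41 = 432.49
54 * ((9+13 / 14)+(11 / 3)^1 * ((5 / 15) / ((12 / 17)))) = 8815 / 14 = 629.64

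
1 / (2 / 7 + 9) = 7 / 65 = 0.11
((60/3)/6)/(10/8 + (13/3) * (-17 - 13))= -8/309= -0.03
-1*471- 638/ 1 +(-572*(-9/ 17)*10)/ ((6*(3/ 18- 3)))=-1287.13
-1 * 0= 0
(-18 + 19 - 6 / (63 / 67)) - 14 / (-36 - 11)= -5.08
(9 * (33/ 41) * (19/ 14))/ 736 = 0.01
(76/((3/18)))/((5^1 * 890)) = 228/2225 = 0.10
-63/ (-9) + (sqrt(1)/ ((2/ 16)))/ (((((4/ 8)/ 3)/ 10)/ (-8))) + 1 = -3832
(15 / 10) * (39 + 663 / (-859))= 49257 / 859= 57.34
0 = 0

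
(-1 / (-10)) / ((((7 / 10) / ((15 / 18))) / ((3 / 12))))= 5 / 168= 0.03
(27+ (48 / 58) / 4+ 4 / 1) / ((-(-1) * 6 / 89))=80545 / 174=462.90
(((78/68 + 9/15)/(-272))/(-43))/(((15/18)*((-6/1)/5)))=-0.00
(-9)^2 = 81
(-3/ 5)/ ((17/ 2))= -6/ 85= -0.07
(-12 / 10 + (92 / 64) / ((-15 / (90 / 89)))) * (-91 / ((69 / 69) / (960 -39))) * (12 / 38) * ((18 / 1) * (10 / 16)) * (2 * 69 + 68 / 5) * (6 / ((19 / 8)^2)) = 10003489200432 / 160645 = 62270778.43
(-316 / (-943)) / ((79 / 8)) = 0.03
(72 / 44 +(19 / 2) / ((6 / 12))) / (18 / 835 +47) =189545 / 431893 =0.44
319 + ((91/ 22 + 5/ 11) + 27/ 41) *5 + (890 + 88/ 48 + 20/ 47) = 1237.51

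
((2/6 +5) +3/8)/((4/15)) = 685/32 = 21.41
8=8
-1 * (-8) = 8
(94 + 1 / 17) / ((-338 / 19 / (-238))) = 16359 / 13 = 1258.38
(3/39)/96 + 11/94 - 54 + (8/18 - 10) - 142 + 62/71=-2555773141/12493728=-204.56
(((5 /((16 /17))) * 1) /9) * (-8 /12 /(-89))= 85 /19224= 0.00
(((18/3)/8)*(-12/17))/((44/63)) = -567/748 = -0.76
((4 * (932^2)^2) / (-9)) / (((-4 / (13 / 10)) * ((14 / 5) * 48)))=810896122.18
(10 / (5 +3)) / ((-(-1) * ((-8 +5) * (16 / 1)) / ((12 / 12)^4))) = -5 / 192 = -0.03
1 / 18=0.06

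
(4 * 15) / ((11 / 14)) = 840 / 11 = 76.36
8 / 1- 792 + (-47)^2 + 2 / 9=12827 / 9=1425.22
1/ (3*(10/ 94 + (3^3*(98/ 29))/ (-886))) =603809/ 6162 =97.99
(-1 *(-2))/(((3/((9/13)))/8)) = 48/13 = 3.69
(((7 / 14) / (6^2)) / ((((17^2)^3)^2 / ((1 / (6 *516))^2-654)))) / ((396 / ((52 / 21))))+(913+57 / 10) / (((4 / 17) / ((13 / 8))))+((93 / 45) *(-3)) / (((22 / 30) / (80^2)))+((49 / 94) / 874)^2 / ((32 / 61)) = -2631831936330176804892460461841191577973 / 55100375962423298366278863351766320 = -47764.32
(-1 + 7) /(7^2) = 6 /49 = 0.12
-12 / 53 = -0.23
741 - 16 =725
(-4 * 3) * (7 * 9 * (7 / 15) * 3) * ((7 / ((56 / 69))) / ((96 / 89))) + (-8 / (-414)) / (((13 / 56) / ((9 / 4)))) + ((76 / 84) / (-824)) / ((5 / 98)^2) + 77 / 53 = -66296515800683 / 7834756800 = -8461.85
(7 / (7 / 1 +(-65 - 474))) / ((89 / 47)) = -47 / 6764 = -0.01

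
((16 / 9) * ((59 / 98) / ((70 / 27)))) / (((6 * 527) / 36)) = 4248 / 903805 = 0.00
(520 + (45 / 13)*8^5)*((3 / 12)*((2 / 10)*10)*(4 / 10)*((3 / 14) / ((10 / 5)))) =2441.74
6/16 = 0.38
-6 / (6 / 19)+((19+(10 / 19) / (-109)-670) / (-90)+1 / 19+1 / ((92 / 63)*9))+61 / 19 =-8.43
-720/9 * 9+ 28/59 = -42452/59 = -719.53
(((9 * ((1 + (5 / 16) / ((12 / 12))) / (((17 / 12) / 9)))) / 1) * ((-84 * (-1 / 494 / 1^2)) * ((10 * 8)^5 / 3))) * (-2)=-27875821100.26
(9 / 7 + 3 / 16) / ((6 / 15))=825 / 224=3.68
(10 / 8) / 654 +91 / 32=29777 / 10464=2.85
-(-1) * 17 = 17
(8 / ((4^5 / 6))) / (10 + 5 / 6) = 9 / 2080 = 0.00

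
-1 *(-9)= 9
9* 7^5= 151263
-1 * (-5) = 5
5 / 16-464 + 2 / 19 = -140929 / 304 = -463.58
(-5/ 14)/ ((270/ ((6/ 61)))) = -1/ 7686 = -0.00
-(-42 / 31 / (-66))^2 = -49 / 116281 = -0.00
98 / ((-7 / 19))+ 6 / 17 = -4516 / 17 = -265.65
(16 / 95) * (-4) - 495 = -47089 / 95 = -495.67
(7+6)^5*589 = 218691577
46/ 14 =3.29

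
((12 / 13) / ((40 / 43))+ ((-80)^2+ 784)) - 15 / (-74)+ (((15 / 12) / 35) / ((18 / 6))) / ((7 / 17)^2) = 71126796749 / 9898980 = 7185.27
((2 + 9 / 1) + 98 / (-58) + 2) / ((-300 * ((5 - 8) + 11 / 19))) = 779 / 50025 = 0.02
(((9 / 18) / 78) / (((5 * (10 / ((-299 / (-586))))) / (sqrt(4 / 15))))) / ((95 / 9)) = 23 * sqrt(15) / 27835000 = 0.00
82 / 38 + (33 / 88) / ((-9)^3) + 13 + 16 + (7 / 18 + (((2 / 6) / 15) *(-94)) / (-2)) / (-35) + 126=1015569167 / 6463800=157.12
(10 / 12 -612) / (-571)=3667 / 3426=1.07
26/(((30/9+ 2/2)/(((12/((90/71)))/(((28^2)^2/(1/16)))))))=71/12293120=0.00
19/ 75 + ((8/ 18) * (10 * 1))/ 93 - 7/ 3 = -42524/ 20925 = -2.03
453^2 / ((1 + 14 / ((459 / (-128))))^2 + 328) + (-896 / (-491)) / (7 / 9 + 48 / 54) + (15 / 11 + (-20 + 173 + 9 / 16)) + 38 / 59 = 1385225988176805559 / 1806930545229040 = 766.62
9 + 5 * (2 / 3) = 37 / 3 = 12.33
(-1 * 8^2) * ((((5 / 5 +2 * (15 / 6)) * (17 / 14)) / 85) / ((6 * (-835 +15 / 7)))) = 16 / 14575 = 0.00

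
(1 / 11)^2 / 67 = 1 / 8107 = 0.00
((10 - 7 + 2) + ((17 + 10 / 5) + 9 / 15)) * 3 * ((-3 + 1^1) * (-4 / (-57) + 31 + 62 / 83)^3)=-279677205201881006 / 58828305495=-4754126.48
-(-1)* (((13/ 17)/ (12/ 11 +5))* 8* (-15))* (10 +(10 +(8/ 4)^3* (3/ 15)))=-325.42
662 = 662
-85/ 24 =-3.54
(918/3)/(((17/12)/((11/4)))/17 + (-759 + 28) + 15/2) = -20196/47749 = -0.42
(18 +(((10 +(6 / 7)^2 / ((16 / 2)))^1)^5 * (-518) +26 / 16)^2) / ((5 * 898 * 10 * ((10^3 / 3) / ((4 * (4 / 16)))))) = 196443003.77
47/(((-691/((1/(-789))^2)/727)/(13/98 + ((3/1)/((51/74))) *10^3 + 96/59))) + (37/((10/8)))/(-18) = -1.99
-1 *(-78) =78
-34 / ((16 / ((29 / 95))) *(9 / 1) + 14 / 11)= -5423 / 75443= -0.07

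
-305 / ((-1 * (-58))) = -5.26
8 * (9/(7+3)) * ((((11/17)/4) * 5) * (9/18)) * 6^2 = 1782/17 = 104.82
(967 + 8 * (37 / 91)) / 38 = 4647 / 182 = 25.53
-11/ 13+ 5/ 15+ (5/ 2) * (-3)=-625/ 78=-8.01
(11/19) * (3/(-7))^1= -33/133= -0.25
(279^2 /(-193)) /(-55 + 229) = -25947 /11194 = -2.32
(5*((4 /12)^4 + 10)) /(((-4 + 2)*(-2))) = 4055 /324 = 12.52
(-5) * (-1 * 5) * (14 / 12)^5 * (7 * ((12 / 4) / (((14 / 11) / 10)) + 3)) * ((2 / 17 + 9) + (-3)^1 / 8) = 15487230325 / 176256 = 87867.82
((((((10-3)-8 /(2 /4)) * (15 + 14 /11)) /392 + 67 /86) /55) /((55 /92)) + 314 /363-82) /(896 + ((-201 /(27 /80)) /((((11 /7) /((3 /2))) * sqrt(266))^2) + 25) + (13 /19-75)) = -0.10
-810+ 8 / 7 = -5662 / 7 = -808.86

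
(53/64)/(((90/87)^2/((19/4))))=3.68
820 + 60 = 880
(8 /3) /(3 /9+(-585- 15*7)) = -8 /2069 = -0.00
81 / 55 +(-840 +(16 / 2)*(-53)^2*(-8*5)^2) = 1977489881 / 55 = 35954361.47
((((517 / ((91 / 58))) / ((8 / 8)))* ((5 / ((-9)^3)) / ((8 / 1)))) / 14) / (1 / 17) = -1274405 / 3714984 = -0.34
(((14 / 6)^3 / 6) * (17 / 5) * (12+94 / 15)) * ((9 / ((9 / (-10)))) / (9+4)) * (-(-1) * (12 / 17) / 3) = -375928 / 15795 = -23.80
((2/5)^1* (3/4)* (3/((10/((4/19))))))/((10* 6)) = 3/9500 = 0.00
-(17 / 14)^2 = -289 / 196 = -1.47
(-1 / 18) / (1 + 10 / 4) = -1 / 63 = -0.02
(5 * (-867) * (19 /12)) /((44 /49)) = -7643.72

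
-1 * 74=-74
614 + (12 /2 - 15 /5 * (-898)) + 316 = 3630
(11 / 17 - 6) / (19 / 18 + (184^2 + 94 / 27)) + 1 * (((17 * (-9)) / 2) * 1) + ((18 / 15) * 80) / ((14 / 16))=14453978649 / 435175622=33.21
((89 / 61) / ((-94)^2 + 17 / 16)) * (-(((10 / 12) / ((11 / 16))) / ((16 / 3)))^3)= -22250 / 11479839063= -0.00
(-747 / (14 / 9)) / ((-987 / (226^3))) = 12934128708 / 2303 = 5616208.73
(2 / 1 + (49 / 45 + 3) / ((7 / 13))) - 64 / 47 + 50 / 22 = 1710739 / 162855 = 10.50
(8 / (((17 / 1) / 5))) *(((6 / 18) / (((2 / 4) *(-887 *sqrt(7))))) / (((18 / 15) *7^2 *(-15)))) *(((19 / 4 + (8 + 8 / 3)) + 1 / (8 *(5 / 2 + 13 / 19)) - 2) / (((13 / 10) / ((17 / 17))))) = 1953800 *sqrt(7) / 658992395061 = 0.00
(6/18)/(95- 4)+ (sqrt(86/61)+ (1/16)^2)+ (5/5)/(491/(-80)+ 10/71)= -378945571/2380455168+ sqrt(5246)/61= 1.03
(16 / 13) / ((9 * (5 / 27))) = 48 / 65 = 0.74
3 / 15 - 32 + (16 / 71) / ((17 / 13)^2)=-31.67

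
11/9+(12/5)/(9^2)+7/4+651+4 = 355321/540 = 658.00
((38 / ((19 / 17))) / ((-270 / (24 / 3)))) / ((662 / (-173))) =11764 / 44685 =0.26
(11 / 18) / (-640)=-11 / 11520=-0.00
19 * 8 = 152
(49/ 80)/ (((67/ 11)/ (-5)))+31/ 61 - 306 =-20009599/ 65392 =-305.99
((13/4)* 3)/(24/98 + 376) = 1911/73744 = 0.03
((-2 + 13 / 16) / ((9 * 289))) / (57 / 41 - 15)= 779 / 23221728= 0.00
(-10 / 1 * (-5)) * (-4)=-200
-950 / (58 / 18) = -8550 / 29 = -294.83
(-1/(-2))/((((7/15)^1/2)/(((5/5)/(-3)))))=-5/7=-0.71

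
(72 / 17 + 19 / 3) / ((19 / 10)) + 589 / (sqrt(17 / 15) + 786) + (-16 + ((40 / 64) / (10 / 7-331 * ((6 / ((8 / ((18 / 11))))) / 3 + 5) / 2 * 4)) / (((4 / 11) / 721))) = -8545113756426149 / 851581189122144-19 * sqrt(255) / 298933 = -10.04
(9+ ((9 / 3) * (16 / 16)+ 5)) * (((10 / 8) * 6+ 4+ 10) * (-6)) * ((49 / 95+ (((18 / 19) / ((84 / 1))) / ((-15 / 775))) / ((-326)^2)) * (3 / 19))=-479639106819 / 2685594520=-178.60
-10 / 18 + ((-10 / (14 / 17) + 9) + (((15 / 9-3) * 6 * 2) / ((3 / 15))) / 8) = -863 / 63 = -13.70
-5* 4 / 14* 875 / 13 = -1250 / 13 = -96.15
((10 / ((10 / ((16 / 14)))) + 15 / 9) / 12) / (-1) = -59 / 252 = -0.23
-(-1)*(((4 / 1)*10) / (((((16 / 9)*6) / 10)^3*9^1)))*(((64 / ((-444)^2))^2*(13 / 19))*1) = 0.00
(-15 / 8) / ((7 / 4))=-1.07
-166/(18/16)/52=-332/117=-2.84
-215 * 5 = -1075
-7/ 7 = -1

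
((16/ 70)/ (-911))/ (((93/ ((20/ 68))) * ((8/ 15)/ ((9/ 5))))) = -9/ 3360679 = -0.00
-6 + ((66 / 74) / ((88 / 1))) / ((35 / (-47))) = -62301 / 10360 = -6.01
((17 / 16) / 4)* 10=85 / 32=2.66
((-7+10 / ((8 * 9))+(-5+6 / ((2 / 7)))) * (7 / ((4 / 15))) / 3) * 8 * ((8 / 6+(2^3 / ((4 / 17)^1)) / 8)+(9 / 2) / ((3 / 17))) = 19884.70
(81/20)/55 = 81/1100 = 0.07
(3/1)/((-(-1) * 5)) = 3/5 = 0.60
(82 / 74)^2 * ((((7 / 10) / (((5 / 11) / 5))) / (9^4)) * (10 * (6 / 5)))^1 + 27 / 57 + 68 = 19480908121 / 284430285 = 68.49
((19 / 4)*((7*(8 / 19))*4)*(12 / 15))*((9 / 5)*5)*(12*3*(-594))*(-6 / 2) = 129330432 / 5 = 25866086.40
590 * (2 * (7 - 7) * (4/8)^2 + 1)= 590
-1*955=-955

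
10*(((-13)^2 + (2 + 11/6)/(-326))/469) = 1652705/458682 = 3.60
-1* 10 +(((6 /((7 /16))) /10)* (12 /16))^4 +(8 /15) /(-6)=-121140206 /13505625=-8.97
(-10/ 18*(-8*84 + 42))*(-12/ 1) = -4200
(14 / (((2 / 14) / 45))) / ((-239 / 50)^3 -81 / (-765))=-9371250000 / 231857623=-40.42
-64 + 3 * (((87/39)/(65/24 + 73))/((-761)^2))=-875482694936/13679417141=-64.00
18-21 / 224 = 573 / 32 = 17.91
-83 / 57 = -1.46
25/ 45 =5/ 9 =0.56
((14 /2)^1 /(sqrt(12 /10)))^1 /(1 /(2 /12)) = 7 * sqrt(30) /36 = 1.07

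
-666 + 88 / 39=-25886 / 39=-663.74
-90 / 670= -9 / 67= -0.13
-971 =-971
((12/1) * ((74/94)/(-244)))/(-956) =111/2740852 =0.00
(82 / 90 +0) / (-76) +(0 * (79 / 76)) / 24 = -41 / 3420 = -0.01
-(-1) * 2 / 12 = 1 / 6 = 0.17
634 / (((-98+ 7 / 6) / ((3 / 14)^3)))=-25677 / 398566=-0.06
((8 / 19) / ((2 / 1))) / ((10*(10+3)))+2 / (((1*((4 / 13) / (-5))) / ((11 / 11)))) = -80271 / 2470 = -32.50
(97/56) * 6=291/28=10.39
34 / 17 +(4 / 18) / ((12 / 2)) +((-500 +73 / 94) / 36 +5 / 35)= -830555 / 71064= -11.69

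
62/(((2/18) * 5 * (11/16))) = 8928/55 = 162.33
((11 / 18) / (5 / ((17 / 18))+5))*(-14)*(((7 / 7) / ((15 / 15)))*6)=-374 / 75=-4.99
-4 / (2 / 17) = -34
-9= -9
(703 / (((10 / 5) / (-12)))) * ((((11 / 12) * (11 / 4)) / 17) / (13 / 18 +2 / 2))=-363.17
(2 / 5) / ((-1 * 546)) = -1 / 1365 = -0.00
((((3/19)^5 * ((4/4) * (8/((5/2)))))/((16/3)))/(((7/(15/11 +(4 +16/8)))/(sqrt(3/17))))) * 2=118098 * sqrt(51)/16206067955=0.00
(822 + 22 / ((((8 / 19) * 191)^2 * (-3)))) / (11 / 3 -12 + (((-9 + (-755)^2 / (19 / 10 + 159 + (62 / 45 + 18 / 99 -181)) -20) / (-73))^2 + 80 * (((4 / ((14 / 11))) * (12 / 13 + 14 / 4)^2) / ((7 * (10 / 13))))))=131693126289523058817193 / 28616789204875974737812672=0.00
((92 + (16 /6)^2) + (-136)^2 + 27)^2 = 28089424801 /81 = 346783022.23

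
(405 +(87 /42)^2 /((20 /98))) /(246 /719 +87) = 12252479 /2511960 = 4.88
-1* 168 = -168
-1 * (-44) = 44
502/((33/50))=25100/33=760.61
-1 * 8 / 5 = -8 / 5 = -1.60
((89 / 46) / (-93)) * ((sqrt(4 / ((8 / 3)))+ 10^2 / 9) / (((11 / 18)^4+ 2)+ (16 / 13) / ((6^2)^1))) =-44984160 / 423003649 - 10121436 * sqrt(6) / 2115018245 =-0.12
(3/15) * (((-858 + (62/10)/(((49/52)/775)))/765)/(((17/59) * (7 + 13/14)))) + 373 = 18870133049/50524425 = 373.49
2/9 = 0.22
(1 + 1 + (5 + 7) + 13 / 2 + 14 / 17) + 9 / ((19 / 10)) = 16835 / 646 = 26.06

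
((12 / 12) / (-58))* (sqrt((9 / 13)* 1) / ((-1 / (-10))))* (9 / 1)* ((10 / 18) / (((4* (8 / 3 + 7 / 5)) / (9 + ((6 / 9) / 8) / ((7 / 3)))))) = -284625* sqrt(13) / 2575664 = -0.40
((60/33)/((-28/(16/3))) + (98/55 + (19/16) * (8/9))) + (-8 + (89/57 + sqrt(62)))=-519773/131670 + sqrt(62)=3.93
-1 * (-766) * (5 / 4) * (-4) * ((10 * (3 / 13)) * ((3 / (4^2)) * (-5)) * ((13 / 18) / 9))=47875 / 72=664.93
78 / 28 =2.79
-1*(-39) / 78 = 1 / 2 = 0.50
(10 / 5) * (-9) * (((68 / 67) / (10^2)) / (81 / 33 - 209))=1683 / 1902800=0.00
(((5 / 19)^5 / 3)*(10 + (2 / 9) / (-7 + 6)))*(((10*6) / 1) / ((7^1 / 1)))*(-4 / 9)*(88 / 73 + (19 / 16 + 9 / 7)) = -2176625000 / 37758815577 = -0.06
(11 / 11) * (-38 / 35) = -38 / 35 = -1.09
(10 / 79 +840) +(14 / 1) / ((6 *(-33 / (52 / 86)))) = 282522712 / 336303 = 840.08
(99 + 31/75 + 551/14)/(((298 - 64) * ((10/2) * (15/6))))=145709/3071250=0.05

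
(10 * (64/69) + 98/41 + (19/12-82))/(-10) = 259329/37720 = 6.88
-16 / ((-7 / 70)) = 160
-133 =-133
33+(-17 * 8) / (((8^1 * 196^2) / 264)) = 157905 / 4802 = 32.88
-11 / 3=-3.67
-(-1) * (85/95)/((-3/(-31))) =527/57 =9.25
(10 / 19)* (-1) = -10 / 19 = -0.53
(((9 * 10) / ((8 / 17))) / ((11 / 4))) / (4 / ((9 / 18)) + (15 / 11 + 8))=4.01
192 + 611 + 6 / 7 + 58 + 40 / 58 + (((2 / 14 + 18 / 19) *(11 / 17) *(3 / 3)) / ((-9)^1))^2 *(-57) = 181641714778 / 210673197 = 862.20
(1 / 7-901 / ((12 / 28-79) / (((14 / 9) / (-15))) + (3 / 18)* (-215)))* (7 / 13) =-126311 / 212215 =-0.60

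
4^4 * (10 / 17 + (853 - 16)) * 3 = 10935552 / 17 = 643267.76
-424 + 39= -385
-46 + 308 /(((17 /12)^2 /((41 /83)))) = 715030 /23987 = 29.81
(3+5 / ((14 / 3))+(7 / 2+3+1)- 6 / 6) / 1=74 / 7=10.57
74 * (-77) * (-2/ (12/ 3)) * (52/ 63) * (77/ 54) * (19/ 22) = 703703/ 243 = 2895.90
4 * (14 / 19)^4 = 153664 / 130321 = 1.18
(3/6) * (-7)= -7/2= -3.50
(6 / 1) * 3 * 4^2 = 288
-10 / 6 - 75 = -230 / 3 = -76.67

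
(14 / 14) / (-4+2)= -1 / 2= -0.50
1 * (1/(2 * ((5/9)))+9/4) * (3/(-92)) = -189/1840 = -0.10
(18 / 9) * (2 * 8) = 32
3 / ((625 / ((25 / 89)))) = 3 / 2225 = 0.00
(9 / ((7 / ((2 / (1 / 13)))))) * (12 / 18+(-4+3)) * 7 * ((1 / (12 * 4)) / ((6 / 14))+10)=-18811 / 24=-783.79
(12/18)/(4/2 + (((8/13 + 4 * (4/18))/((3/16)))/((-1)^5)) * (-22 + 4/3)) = 351/88349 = 0.00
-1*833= -833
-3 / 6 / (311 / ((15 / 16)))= -15 / 9952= -0.00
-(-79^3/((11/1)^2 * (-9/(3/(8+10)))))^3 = -119851595982618319/278957081304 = -429641.70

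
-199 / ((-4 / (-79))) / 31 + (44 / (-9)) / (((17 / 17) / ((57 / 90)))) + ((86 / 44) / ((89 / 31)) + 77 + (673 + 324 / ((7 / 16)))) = 156175725659 / 114719220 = 1361.37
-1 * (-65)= 65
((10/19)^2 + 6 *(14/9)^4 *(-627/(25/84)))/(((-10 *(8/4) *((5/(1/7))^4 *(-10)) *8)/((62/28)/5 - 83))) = 234501019632679/92147528812500000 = 0.00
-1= -1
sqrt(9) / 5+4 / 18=37 / 45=0.82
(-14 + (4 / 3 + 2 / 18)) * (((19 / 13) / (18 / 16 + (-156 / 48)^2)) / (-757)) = 34352 / 16562403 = 0.00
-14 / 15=-0.93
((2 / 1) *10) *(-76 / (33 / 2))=-3040 / 33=-92.12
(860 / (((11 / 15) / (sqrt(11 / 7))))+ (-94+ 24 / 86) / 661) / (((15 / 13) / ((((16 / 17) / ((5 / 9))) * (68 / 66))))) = -335296 / 1563265+ 214656 * sqrt(77) / 847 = 2223.63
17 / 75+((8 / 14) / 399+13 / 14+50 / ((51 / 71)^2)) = 98.06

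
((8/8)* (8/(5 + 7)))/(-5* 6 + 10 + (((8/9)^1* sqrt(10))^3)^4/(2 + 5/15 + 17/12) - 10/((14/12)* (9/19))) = 1977006755367/192301563046207600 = 0.00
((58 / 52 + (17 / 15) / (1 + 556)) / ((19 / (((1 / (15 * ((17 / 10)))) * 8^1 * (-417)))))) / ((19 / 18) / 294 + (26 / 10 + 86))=-476145131616 / 5483302810193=-0.09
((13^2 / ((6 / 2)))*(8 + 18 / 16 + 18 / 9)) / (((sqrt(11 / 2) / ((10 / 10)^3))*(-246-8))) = -15041*sqrt(22) / 67056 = -1.05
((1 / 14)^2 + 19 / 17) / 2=3741 / 6664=0.56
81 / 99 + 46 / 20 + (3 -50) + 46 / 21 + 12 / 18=-41.02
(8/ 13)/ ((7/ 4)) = 32/ 91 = 0.35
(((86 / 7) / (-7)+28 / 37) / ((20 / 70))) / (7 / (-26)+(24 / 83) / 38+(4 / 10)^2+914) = -927670250 / 242629007047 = -0.00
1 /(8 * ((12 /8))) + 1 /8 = 5 /24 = 0.21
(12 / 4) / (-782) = -3 / 782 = -0.00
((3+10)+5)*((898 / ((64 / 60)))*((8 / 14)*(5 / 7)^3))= 7576875 / 2401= 3155.72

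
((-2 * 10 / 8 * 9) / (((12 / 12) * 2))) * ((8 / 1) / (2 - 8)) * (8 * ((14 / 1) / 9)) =560 / 3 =186.67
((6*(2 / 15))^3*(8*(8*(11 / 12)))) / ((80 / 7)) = 2.63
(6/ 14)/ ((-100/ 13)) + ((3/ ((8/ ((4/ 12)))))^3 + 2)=174383/ 89600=1.95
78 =78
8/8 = 1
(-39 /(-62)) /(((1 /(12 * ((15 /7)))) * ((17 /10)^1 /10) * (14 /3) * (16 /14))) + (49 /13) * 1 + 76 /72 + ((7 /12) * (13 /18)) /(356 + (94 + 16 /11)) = 89689680193 /3957027984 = 22.67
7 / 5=1.40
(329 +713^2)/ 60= 84783/ 10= 8478.30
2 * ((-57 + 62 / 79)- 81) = -21680 / 79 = -274.43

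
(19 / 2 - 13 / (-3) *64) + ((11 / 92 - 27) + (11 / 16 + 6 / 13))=3747335 / 14352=261.10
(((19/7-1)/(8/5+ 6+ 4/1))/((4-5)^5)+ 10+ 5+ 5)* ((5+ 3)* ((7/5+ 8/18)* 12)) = 2140736/609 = 3515.17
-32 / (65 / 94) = -3008 / 65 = -46.28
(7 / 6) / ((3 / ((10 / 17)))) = 0.23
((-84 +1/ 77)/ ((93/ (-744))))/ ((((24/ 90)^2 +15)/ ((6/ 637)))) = 69843600/ 166325159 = 0.42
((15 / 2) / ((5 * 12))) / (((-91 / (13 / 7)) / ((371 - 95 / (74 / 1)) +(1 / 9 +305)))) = -64205 / 37296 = -1.72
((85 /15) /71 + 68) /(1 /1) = 14501 /213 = 68.08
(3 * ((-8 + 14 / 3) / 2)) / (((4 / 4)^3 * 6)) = -5 / 6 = -0.83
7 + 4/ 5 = 39/ 5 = 7.80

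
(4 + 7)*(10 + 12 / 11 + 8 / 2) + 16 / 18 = 166.89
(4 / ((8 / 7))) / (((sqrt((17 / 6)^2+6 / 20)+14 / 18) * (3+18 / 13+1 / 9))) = -257985 / 3290393+22113 * sqrt(7495) / 6580786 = 0.21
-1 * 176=-176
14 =14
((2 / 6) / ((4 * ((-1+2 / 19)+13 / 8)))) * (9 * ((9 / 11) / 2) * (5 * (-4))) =-3420 / 407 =-8.40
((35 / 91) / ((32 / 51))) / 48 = 85 / 6656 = 0.01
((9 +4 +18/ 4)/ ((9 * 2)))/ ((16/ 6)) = 35/ 96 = 0.36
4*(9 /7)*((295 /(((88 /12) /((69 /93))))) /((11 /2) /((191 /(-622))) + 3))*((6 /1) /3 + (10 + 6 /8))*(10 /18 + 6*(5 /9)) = -991390275 /1942336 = -510.41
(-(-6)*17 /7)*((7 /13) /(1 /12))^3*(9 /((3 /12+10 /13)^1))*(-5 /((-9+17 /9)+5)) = 13991201280 /170183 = 82212.68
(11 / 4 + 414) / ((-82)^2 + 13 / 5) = 8335 / 134532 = 0.06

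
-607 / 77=-7.88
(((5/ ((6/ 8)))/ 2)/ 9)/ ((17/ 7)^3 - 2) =3430/ 114129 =0.03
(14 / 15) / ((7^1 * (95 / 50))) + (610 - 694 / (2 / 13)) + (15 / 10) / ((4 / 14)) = -3895.68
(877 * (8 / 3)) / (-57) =-7016 / 171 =-41.03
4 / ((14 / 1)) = 2 / 7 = 0.29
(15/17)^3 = 3375/4913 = 0.69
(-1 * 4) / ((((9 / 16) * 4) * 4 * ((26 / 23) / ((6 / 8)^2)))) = -0.22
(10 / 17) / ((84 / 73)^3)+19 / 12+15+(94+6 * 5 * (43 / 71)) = 46192411939 / 357696864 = 129.14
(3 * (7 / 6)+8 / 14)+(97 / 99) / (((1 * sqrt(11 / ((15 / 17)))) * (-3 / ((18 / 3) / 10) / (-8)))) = 4.52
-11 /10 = -1.10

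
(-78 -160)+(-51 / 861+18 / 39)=-886477 / 3731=-237.60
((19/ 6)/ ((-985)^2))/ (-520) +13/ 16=614880089/ 756775500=0.81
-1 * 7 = -7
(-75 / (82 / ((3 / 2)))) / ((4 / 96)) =-32.93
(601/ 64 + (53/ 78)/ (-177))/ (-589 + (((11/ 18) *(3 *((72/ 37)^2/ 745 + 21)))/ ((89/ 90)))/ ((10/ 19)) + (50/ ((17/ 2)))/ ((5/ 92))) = -6399313952768855/ 277313258769285024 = -0.02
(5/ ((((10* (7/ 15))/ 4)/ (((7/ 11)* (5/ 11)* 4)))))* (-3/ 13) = -1.14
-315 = -315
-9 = -9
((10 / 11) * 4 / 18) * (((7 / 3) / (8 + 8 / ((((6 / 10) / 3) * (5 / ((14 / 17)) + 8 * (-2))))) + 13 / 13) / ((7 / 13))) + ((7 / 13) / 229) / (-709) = 32789433181 / 55051094826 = 0.60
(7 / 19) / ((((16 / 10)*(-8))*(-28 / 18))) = 45 / 2432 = 0.02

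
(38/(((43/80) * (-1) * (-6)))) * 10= 15200/129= 117.83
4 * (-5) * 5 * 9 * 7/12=-525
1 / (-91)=-1 / 91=-0.01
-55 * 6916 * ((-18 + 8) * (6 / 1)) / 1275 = 304304 / 17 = 17900.24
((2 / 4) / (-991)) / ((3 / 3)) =-0.00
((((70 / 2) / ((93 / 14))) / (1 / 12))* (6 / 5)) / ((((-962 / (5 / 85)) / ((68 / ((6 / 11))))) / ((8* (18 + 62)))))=-5519360 / 14911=-370.15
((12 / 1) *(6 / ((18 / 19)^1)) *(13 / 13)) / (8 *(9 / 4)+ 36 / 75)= 950 / 231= 4.11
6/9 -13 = -37/3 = -12.33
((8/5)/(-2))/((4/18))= -18/5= -3.60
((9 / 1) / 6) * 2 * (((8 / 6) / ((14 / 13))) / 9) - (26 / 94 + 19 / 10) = -52229 / 29610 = -1.76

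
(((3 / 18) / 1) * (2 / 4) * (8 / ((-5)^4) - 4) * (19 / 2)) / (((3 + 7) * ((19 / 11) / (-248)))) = 424886 / 9375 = 45.32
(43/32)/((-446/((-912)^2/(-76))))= 32.97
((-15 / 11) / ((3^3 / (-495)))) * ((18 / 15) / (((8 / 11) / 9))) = 1485 / 4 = 371.25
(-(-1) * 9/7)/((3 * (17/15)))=45/119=0.38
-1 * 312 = -312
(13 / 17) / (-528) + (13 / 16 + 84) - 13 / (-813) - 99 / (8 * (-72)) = 275679367 / 3243328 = 85.00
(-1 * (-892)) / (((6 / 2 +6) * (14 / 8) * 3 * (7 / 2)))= 7136 / 1323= 5.39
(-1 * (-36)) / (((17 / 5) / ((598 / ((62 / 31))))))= 53820 / 17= 3165.88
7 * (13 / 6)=91 / 6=15.17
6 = 6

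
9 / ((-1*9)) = -1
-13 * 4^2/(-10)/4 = 26/5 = 5.20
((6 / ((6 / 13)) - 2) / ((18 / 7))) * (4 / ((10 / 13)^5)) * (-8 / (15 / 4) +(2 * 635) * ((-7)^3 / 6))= -10378553844659 / 2250000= -4612690.60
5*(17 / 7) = 85 / 7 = 12.14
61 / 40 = 1.52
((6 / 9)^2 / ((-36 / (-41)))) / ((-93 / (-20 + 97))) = -3157 / 7533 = -0.42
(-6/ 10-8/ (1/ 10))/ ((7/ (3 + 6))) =-3627/ 35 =-103.63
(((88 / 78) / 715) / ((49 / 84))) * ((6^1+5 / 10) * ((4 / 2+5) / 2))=4 / 65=0.06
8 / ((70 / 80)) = 64 / 7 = 9.14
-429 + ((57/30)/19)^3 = -428999/1000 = -429.00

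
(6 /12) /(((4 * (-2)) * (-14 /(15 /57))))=5 /4256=0.00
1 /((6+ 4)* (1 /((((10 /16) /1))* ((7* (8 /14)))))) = 1 /4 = 0.25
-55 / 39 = -1.41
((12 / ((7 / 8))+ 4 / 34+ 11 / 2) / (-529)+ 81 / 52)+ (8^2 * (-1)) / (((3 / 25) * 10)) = -508814105 / 9820356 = -51.81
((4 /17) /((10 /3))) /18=1 /255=0.00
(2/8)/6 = 0.04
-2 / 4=-1 / 2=-0.50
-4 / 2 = -2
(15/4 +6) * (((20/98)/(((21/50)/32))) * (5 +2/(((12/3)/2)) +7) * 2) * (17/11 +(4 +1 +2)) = 127088000/3773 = 33683.54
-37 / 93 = -0.40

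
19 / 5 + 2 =29 / 5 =5.80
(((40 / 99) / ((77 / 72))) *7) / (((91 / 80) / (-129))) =-3302400 / 11011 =-299.92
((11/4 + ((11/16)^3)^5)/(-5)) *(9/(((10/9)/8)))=-51430324450579566327/1441151880758558720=-35.69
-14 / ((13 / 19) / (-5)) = 1330 / 13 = 102.31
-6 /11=-0.55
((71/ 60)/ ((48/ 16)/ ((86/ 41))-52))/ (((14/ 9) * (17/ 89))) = -815151/ 10350620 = -0.08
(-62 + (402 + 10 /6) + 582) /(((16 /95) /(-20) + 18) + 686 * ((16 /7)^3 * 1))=1316225 /11699238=0.11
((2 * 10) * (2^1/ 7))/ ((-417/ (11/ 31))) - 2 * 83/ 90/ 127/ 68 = -59501129/ 11721945060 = -0.01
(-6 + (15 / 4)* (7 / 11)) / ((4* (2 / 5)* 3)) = -265 / 352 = -0.75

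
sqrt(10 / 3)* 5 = 5* sqrt(30) / 3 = 9.13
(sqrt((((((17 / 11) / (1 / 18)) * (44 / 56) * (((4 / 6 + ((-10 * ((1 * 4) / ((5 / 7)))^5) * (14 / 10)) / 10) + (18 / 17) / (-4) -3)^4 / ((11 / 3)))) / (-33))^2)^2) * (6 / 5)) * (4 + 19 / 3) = 16159918318796019667429120686836164663159167499928387516248709999460163572309713311 / 3189227864678289279254386201500892639160156250000000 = 5067031583968095691509420000000.00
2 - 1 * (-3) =5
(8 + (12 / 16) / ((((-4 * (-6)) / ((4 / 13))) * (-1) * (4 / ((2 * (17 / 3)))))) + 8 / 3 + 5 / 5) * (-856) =-259047 / 26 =-9963.35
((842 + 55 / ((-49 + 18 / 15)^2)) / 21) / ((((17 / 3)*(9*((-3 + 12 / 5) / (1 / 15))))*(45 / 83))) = -1330690777 / 8258839785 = -0.16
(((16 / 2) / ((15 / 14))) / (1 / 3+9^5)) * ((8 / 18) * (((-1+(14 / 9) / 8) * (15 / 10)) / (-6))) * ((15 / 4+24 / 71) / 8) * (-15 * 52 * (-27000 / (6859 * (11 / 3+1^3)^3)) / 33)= 492409125 / 92998119307016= 0.00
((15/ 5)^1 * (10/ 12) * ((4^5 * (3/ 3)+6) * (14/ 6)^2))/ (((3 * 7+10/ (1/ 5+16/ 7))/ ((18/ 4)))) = 1568175/ 622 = 2521.18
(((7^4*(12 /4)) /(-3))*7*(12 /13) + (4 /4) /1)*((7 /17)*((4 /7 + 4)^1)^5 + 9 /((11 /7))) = -12841746.75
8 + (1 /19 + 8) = 305 /19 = 16.05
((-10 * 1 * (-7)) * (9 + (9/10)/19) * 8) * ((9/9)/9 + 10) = 973336/19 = 51228.21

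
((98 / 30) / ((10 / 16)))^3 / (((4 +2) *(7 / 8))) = 34420736 / 1265625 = 27.20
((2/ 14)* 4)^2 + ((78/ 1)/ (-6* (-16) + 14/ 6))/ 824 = 0.33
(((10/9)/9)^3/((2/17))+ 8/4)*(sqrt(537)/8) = 535691*sqrt(537)/2125764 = 5.84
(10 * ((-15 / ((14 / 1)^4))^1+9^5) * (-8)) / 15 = -756142123 / 2401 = -314928.00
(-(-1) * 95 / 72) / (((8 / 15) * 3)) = 475 / 576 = 0.82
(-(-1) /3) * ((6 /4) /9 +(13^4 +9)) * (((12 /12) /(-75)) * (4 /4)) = -171421 /1350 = -126.98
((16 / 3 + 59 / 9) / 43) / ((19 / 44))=4708 / 7353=0.64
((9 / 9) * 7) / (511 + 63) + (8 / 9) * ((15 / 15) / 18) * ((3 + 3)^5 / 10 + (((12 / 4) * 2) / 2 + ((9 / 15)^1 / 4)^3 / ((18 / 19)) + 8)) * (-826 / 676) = -16430771537 / 345384000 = -47.57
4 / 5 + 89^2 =39609 / 5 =7921.80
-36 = -36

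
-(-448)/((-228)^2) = 28/3249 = 0.01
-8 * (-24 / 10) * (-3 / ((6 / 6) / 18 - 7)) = 5184 / 625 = 8.29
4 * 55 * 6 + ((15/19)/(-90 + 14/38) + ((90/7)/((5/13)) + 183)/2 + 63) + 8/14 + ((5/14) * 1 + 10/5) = 17811572/11921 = 1494.13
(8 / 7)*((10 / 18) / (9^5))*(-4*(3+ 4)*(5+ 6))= -1760 / 531441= -0.00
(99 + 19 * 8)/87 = 251/87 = 2.89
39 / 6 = 13 / 2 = 6.50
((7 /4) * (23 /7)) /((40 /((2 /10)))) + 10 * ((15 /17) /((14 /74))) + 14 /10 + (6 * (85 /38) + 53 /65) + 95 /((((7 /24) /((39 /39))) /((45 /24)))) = 2260802497 /3359200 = 673.02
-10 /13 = -0.77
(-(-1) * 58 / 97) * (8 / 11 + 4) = 3016 / 1067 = 2.83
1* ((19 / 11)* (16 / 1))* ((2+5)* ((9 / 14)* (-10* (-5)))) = 68400 / 11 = 6218.18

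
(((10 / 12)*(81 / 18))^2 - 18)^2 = 3969 / 256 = 15.50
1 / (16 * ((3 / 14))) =7 / 24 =0.29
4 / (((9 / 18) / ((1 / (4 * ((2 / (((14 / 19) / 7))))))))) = 2 / 19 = 0.11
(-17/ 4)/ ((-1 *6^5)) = 17/ 31104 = 0.00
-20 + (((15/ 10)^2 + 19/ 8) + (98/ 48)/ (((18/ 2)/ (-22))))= -4399/ 216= -20.37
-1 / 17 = -0.06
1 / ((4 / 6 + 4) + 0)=3 / 14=0.21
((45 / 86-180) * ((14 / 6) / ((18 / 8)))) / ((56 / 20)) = -8575 / 129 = -66.47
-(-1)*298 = 298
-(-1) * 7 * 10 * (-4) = -280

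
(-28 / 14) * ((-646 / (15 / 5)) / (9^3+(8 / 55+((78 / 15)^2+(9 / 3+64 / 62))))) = 2753575 / 4860642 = 0.57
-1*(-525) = 525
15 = 15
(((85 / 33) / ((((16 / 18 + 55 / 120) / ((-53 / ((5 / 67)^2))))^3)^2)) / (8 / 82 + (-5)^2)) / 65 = 1956762411880905949162577890803012559557623808 / 9974717741641240478515625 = 196172208834747456148.39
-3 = -3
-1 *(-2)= 2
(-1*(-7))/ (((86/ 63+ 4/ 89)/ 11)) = 431739/ 7906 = 54.61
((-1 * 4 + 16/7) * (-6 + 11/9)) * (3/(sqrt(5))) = 10.99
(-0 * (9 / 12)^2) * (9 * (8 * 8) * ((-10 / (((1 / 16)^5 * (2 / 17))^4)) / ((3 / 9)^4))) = 0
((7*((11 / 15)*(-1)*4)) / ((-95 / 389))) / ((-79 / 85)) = -2036804 / 22515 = -90.46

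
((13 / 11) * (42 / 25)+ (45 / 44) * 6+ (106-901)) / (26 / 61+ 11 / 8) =-35199684 / 80575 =-436.86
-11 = -11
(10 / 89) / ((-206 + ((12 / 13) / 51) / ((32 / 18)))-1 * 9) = -8840 / 16914539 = -0.00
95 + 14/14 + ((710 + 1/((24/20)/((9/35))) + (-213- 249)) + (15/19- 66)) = 74215/266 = 279.00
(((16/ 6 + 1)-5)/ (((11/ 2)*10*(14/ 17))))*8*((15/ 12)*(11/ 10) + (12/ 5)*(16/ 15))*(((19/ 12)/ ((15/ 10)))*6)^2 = -9659638/ 259875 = -37.17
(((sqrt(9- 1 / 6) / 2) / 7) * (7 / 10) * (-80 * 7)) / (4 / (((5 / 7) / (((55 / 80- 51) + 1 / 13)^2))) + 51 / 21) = -5299840 * sqrt(318) / 16052453427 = -0.01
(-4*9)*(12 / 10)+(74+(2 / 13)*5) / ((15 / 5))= -1188 / 65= -18.28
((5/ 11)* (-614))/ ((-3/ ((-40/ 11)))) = -122800/ 363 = -338.29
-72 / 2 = -36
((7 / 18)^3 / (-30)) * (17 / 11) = -0.00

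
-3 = -3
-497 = -497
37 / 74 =1 / 2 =0.50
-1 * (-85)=85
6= 6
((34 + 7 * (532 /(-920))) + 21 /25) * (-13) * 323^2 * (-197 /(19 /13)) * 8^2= 207153628182176 /575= 360267179447.26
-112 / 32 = -7 / 2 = -3.50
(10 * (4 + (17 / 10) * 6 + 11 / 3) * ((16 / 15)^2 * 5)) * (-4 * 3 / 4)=-137216 / 45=-3049.24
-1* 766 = -766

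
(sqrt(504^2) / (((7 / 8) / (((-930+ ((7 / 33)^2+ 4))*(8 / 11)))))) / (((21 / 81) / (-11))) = 13939637760 / 847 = 16457659.69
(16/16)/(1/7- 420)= -7/2939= -0.00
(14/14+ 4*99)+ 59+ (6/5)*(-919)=-3234/5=-646.80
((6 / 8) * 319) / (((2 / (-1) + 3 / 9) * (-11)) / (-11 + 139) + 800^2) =91872 / 245760055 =0.00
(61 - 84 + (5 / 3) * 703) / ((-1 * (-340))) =1723 / 510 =3.38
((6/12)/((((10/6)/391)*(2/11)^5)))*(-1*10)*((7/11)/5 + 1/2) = -1184998617/320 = -3703120.68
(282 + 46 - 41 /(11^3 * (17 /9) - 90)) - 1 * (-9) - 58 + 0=6086574 /21817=278.98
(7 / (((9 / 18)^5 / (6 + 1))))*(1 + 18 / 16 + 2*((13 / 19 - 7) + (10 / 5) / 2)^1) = -253428 / 19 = -13338.32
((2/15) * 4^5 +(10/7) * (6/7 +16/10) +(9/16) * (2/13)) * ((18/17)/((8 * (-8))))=-32134629/13861120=-2.32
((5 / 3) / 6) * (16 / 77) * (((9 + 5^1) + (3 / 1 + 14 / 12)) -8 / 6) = 2020 / 2079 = 0.97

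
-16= -16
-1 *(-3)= 3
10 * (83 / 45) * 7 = 1162 / 9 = 129.11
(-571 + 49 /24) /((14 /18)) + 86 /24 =-122293 /168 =-727.93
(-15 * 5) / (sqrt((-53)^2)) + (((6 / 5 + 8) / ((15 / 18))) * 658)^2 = 1748017633317 / 33125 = 52770343.65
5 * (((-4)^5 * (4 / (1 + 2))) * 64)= -1310720 / 3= -436906.67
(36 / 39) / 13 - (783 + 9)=-133836 / 169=-791.93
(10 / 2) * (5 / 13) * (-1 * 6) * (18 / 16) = -12.98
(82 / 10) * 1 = 41 / 5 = 8.20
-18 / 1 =-18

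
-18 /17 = -1.06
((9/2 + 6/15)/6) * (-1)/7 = -7/60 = -0.12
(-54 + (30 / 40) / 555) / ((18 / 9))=-39959 / 1480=-27.00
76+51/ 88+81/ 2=10303/ 88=117.08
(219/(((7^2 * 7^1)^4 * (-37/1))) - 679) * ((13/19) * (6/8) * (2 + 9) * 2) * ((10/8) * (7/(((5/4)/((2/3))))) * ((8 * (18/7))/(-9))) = 81765.89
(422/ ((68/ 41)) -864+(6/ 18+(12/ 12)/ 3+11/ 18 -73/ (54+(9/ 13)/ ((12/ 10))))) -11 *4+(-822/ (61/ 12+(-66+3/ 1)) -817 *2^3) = -360898480939/ 50296455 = -7175.43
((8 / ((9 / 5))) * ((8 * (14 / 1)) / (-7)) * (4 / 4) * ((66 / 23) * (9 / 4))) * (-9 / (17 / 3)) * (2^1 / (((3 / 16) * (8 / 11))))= 4181760 / 391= 10695.04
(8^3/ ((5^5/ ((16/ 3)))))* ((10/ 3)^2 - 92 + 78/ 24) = -1144832/ 16875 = -67.84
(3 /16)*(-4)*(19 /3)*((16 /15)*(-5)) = 76 /3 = 25.33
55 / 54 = 1.02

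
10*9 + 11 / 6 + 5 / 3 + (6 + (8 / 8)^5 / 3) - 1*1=593 / 6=98.83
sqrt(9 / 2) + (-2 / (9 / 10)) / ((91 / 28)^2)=-320 / 1521 + 3 * sqrt(2) / 2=1.91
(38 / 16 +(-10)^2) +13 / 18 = 103.10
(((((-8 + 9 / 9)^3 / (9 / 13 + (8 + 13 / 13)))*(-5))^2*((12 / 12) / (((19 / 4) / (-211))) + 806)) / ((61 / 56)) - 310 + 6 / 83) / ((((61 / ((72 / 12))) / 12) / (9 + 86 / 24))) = 51510329328227408 / 158436459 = 325116640.79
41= 41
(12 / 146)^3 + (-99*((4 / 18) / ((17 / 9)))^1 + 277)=1754859359 / 6613289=265.35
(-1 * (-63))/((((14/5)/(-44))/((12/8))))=-1485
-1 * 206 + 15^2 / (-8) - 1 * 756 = -7921 / 8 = -990.12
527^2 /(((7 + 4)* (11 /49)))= 13608721 /121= 112468.77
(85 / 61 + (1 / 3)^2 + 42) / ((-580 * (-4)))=5971 / 318420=0.02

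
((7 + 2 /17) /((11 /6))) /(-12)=-11 /34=-0.32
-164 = -164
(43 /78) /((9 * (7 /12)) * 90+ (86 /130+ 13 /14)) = 1505 /1294266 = 0.00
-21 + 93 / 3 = 10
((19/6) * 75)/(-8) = -475/16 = -29.69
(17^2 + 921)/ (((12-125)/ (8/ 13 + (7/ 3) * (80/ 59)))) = -10522160/ 260013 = -40.47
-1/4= -0.25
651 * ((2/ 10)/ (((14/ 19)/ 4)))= 3534/ 5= 706.80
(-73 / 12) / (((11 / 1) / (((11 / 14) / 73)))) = -1 / 168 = -0.01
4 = 4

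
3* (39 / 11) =117 / 11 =10.64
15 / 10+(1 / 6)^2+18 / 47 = 3233 / 1692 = 1.91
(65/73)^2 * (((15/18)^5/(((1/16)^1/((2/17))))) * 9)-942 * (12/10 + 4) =-59841685787/12230055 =-4893.00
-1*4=-4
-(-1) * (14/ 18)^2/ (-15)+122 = 148181/ 1215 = 121.96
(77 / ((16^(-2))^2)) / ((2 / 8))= 20185088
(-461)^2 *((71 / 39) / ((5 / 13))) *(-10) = -30177982 / 3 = -10059327.33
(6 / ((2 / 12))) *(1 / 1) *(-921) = -33156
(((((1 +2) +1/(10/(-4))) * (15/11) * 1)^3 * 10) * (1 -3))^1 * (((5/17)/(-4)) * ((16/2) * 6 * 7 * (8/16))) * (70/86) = 8962.22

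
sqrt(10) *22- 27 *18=-486 + 22 *sqrt(10)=-416.43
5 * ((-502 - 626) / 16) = -705 / 2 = -352.50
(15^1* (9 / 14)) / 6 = 1.61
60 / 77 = 0.78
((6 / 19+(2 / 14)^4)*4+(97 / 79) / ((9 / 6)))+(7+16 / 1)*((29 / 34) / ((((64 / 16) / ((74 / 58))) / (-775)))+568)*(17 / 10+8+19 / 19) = 1292441641385519 / 14703916080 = 87897.78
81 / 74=1.09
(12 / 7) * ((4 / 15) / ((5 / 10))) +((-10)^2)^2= 350032 / 35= 10000.91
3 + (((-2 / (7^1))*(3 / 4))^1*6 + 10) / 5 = 166 / 35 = 4.74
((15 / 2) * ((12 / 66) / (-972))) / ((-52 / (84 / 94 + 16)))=1985 / 4355208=0.00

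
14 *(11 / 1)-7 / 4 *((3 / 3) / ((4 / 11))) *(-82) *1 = 4389 / 8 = 548.62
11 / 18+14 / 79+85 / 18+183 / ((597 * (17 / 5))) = 4490483 / 801771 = 5.60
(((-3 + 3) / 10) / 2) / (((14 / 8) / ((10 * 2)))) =0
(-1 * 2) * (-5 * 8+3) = 74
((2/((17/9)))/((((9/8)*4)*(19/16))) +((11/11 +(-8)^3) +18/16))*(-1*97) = 127749485/2584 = 49438.66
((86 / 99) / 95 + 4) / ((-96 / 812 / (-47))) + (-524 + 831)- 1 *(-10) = 215653093 / 112860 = 1910.80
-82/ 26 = -41/ 13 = -3.15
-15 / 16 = -0.94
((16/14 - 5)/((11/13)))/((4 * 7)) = -351/2156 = -0.16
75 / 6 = 25 / 2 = 12.50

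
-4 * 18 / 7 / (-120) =3 / 35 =0.09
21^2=441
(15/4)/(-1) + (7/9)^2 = -1019/324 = -3.15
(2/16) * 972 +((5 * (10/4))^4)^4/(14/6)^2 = 209547579288483056184201/3211264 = 65253924712662383.47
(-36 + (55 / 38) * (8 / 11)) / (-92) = 166 / 437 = 0.38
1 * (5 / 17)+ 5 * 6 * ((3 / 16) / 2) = 845 / 272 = 3.11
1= 1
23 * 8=184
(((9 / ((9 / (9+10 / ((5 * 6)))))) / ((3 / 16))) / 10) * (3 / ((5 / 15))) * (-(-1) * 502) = 112448 / 5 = 22489.60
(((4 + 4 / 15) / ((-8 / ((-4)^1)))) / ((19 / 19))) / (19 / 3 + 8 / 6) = 32 / 115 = 0.28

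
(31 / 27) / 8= 31 / 216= 0.14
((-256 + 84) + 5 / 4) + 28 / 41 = -27891 / 164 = -170.07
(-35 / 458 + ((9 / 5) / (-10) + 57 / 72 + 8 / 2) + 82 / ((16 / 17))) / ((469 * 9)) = 6297059 / 289982700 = 0.02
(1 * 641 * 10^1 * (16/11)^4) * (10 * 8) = 2295393.81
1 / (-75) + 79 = 5924 / 75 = 78.99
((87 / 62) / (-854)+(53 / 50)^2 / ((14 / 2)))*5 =1314361 / 1654625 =0.79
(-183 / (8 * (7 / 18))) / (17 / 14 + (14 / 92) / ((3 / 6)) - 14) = 37881 / 8038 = 4.71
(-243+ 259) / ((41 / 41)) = 16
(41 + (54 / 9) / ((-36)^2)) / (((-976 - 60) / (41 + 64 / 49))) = -6120187 / 3655008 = -1.67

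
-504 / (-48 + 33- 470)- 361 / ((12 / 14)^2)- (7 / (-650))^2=-90425805701 / 184421250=-490.32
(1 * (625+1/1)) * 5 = 3130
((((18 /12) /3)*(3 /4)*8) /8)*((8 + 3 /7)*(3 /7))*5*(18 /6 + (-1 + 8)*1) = 13275 /196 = 67.73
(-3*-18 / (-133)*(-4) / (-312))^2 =81 / 2989441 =0.00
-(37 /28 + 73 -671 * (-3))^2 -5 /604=-515788522755 /118384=-4356910.75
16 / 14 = 8 / 7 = 1.14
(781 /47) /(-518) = -0.03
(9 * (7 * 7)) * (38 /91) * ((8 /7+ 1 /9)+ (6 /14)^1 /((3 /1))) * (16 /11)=4864 /13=374.15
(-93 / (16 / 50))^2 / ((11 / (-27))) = -145951875 / 704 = -207318.00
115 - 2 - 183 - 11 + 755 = 674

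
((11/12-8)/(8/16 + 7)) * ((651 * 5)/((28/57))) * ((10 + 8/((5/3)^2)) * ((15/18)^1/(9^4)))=-1612093/157464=-10.24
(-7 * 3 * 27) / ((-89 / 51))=28917 / 89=324.91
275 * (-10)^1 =-2750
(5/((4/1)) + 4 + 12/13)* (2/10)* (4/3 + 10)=13.99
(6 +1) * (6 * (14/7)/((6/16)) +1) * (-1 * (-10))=2310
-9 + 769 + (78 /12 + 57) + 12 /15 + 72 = 8963 /10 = 896.30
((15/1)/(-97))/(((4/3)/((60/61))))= -675/5917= -0.11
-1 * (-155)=155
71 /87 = 0.82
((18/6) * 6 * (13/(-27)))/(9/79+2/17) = -34918/933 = -37.43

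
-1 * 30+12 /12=-29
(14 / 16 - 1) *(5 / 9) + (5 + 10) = 1075 / 72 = 14.93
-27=-27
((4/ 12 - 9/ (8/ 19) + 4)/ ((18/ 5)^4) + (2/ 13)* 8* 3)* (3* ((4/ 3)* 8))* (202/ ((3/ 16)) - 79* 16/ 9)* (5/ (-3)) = -1239601252580/ 6908733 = -179425.27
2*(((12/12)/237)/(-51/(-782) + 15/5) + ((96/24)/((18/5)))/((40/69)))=256381/66834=3.84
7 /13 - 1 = -6 /13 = -0.46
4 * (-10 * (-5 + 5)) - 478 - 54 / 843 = -134336 / 281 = -478.06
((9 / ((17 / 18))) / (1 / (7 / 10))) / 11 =567 / 935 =0.61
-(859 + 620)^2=-2187441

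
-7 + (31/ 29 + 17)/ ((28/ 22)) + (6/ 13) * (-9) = 8031/ 2639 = 3.04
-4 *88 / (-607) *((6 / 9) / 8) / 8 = 11 / 1821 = 0.01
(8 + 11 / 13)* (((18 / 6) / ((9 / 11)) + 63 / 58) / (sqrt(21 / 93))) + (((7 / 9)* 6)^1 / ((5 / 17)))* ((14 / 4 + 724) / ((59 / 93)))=95105* sqrt(217) / 15834 + 1073499 / 59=18283.38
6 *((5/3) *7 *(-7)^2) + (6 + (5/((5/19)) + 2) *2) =3478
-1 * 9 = -9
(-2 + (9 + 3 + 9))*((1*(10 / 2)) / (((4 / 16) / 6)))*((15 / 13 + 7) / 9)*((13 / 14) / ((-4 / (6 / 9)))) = -20140 / 63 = -319.68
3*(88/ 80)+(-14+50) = 393/ 10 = 39.30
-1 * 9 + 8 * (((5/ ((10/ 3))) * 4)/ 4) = 3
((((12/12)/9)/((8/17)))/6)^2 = 289/186624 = 0.00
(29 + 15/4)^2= 17161/16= 1072.56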